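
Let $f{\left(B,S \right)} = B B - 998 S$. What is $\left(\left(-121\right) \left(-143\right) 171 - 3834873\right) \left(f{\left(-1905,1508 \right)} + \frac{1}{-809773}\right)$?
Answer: $- \frac{1506815361621353520}{809773} \approx -1.8608 \cdot 10^{12}$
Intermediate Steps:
$f{\left(B,S \right)} = B^{2} - 998 S$
$\left(\left(-121\right) \left(-143\right) 171 - 3834873\right) \left(f{\left(-1905,1508 \right)} + \frac{1}{-809773}\right) = \left(\left(-121\right) \left(-143\right) 171 - 3834873\right) \left(\left(\left(-1905\right)^{2} - 1504984\right) + \frac{1}{-809773}\right) = \left(17303 \cdot 171 - 3834873\right) \left(\left(3629025 - 1504984\right) - \frac{1}{809773}\right) = \left(2958813 - 3834873\right) \left(2124041 - \frac{1}{809773}\right) = \left(-876060\right) \frac{1719991052692}{809773} = - \frac{1506815361621353520}{809773}$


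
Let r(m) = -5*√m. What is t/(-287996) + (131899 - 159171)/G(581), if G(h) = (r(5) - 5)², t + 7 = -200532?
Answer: -2940321617/7199900 + 3409*√5/25 ≈ -103.47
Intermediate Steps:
t = -200539 (t = -7 - 200532 = -200539)
G(h) = (-5 - 5*√5)² (G(h) = (-5*√5 - 5)² = (-5 - 5*√5)²)
t/(-287996) + (131899 - 159171)/G(581) = -200539/(-287996) + (131899 - 159171)/(150 + 50*√5) = -200539*(-1/287996) - 27272/(150 + 50*√5) = 200539/287996 - 27272/(150 + 50*√5)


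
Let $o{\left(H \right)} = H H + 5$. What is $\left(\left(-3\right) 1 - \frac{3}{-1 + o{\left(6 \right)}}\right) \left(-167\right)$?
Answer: $\frac{20541}{40} \approx 513.53$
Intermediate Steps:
$o{\left(H \right)} = 5 + H^{2}$ ($o{\left(H \right)} = H^{2} + 5 = 5 + H^{2}$)
$\left(\left(-3\right) 1 - \frac{3}{-1 + o{\left(6 \right)}}\right) \left(-167\right) = \left(\left(-3\right) 1 - \frac{3}{-1 + \left(5 + 6^{2}\right)}\right) \left(-167\right) = \left(-3 - \frac{3}{-1 + \left(5 + 36\right)}\right) \left(-167\right) = \left(-3 - \frac{3}{-1 + 41}\right) \left(-167\right) = \left(-3 - \frac{3}{40}\right) \left(-167\right) = \left(- \frac{123}{40}\right) \left(-167\right) = \frac{20541}{40}$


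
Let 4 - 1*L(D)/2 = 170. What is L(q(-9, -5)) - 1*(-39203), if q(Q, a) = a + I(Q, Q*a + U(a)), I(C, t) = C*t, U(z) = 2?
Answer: 38871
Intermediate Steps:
q(Q, a) = a + Q*(2 + Q*a) (q(Q, a) = a + Q*(Q*a + 2) = a + Q*(2 + Q*a))
L(D) = -332 (L(D) = 8 - 2*170 = 8 - 340 = -332)
L(q(-9, -5)) - 1*(-39203) = -332 - 1*(-39203) = -332 + 39203 = 38871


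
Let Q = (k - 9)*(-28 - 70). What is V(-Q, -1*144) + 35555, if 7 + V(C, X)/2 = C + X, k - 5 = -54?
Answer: 23885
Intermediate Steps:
k = -49 (k = 5 - 54 = -49)
Q = 5684 (Q = (-49 - 9)*(-28 - 70) = -58*(-98) = 5684)
V(C, X) = -14 + 2*C + 2*X (V(C, X) = -14 + 2*(C + X) = -14 + (2*C + 2*X) = -14 + 2*C + 2*X)
V(-Q, -1*144) + 35555 = (-14 + 2*(-1*5684) + 2*(-1*144)) + 35555 = (-14 + 2*(-5684) + 2*(-144)) + 35555 = (-14 - 11368 - 288) + 35555 = -11670 + 35555 = 23885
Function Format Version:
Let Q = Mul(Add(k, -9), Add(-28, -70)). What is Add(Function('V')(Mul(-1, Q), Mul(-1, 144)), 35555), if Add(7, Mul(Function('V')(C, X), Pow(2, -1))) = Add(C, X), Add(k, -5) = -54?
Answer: 23885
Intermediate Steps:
k = -49 (k = Add(5, -54) = -49)
Q = 5684 (Q = Mul(Add(-49, -9), Add(-28, -70)) = Mul(-58, -98) = 5684)
Function('V')(C, X) = Add(-14, Mul(2, C), Mul(2, X)) (Function('V')(C, X) = Add(-14, Mul(2, Add(C, X))) = Add(-14, Add(Mul(2, C), Mul(2, X))) = Add(-14, Mul(2, C), Mul(2, X)))
Add(Function('V')(Mul(-1, Q), Mul(-1, 144)), 35555) = Add(Add(-14, Mul(2, Mul(-1, 5684)), Mul(2, Mul(-1, 144))), 35555) = Add(Add(-14, Mul(2, -5684), Mul(2, -144)), 35555) = Add(Add(-14, -11368, -288), 35555) = Add(-11670, 35555) = 23885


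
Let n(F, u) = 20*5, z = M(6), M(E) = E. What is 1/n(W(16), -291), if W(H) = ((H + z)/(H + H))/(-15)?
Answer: 1/100 ≈ 0.010000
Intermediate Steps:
z = 6
W(H) = -(6 + H)/(30*H) (W(H) = ((H + 6)/(H + H))/(-15) = ((6 + H)/((2*H)))*(-1/15) = ((6 + H)*(1/(2*H)))*(-1/15) = ((6 + H)/(2*H))*(-1/15) = -(6 + H)/(30*H))
n(F, u) = 100
1/n(W(16), -291) = 1/100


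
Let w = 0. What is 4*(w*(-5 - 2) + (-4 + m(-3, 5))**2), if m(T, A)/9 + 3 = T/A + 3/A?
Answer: 3844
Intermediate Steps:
m(T, A) = -27 + 27/A + 9*T/A (m(T, A) = -27 + 9*(T/A + 3/A) = -27 + 9*(3/A + T/A) = -27 + (27/A + 9*T/A) = -27 + 27/A + 9*T/A)
4*(w*(-5 - 2) + (-4 + m(-3, 5))**2) = 4*(0*(-5 - 2) + (-4 + 9*(3 - 3 - 3*5)/5)**2) = 4*(0*(-7) + (-4 + 9*(1/5)*(3 - 3 - 15))**2) = 4*(0 + (-4 + 9*(1/5)*(-15))**2) = 4*(0 + (-4 - 27)**2) = 4*(0 + (-31)**2) = 4*(0 + 961) = 4*961 = 3844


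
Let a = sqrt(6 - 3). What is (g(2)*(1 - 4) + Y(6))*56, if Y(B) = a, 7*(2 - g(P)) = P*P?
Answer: -240 + 56*sqrt(3) ≈ -143.01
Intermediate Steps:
g(P) = 2 - P**2/7 (g(P) = 2 - P*P/7 = 2 - P**2/7)
a = sqrt(3) ≈ 1.7320
Y(B) = sqrt(3)
(g(2)*(1 - 4) + Y(6))*56 = ((2 - 1/7*2**2)*(1 - 4) + sqrt(3))*56 = ((2 - 1/7*4)*(-3) + sqrt(3))*56 = ((2 - 4/7)*(-3) + sqrt(3))*56 = ((10/7)*(-3) + sqrt(3))*56 = (-30/7 + sqrt(3))*56 = -240 + 56*sqrt(3)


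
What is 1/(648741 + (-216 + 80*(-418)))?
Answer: 1/615085 ≈ 1.6258e-6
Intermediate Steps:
1/(648741 + (-216 + 80*(-418))) = 1/(648741 + (-216 - 33440)) = 1/(648741 - 33656) = 1/615085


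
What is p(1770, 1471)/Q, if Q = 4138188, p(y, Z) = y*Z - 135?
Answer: 867845/1379396 ≈ 0.62915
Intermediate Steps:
p(y, Z) = -135 + Z*y (p(y, Z) = Z*y - 135 = -135 + Z*y)
p(1770, 1471)/Q = (-135 + 1471*1770)/4138188 = (-135 + 2603670)*(1/4138188) = 2603535*(1/4138188) = 867845/1379396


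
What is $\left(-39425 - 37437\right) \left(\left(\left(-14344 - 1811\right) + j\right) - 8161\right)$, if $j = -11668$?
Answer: $2765802208$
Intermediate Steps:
$\left(-39425 - 37437\right) \left(\left(\left(-14344 - 1811\right) + j\right) - 8161\right) = \left(-39425 - 37437\right) \left(\left(\left(-14344 - 1811\right) - 11668\right) - 8161\right) = - 76862 \left(\left(-16155 - 11668\right) - 8161\right) = - 76862 \left(-27823 - 8161\right) = \left(-76862\right) \left(-35984\right) = 2765802208$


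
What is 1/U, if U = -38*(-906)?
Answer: 1/34428 ≈ 2.9046e-5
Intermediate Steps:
U = 34428
1/U = 1/34428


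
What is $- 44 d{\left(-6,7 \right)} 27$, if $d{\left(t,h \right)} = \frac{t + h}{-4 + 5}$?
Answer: $-1188$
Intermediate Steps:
$d{\left(t,h \right)} = h + t$ ($d{\left(t,h \right)} = \frac{h + t}{1} = \left(h + t\right) 1 = h + t$)
$- 44 d{\left(-6,7 \right)} 27 = - 44 \left(7 - 6\right) 27 = \left(-44\right) 1 \cdot 27 = \left(-44\right) 27 = -1188$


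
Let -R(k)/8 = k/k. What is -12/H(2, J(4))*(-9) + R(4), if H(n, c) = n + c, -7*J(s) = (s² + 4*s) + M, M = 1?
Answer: -908/19 ≈ -47.789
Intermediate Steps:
J(s) = -⅐ - 4*s/7 - s²/7 (J(s) = -((s² + 4*s) + 1)/7 = -(1 + s² + 4*s)/7 = -⅐ - 4*s/7 - s²/7)
R(k) = -8 (R(k) = -8*k/k = -8*1 = -8)
H(n, c) = c + n
-12/H(2, J(4))*(-9) + R(4) = -12/((-⅐ - 4/7*4 - ⅐*4²) + 2)*(-9) - 8 = -12/((-⅐ - 16/7 - ⅐*16) + 2)*(-9) - 8 = -12/((-⅐ - 16/7 - 16/7) + 2)*(-9) - 8 = -12/(-33/7 + 2)*(-9) - 8 = -12/(-19/7)*(-9) - 8 = -12*(-7/19)*(-9) - 8 = (84/19)*(-9) - 8 = -756/19 - 8 = -908/19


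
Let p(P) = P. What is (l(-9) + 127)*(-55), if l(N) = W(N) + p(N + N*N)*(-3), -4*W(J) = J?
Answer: 19085/4 ≈ 4771.3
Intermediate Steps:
W(J) = -J/4
l(N) = -3*N² - 13*N/4 (l(N) = -N/4 + (N + N*N)*(-3) = -N/4 + (N + N²)*(-3) = -N/4 + (-3*N - 3*N²) = -3*N² - 13*N/4)
(l(-9) + 127)*(-55) = ((¼)*(-9)*(-13 - 12*(-9)) + 127)*(-55) = ((¼)*(-9)*(-13 + 108) + 127)*(-55) = ((¼)*(-9)*95 + 127)*(-55) = (-855/4 + 127)*(-55) = -347/4*(-55) = 19085/4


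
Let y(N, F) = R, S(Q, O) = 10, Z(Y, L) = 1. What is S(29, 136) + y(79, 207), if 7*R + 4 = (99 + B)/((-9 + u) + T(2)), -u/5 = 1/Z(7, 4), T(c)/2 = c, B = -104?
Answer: 19/2 ≈ 9.5000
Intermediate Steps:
T(c) = 2*c
u = -5 (u = -5/1 = -5*1 = -5)
R = -½ (R = -4/7 + ((99 - 104)/((-9 - 5) + 2*2))/7 = -4/7 + (-5/(-14 + 4))/7 = -4/7 + (-5/(-10))/7 = -4/7 + (-5*(-⅒))/7 = -4/7 + (⅐)*(½) = -4/7 + 1/14 = -½ ≈ -0.50000)
y(N, F) = -½
S(29, 136) + y(79, 207) = 10 - ½ = 19/2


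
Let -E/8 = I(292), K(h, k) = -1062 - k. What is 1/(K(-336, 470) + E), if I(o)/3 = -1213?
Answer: 1/27580 ≈ 3.6258e-5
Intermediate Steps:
I(o) = -3639 (I(o) = 3*(-1213) = -3639)
E = 29112 (E = -8*(-3639) = 29112)
1/(K(-336, 470) + E) = 1/((-1062 - 1*470) + 29112) = 1/((-1062 - 470) + 29112) = 1/(-1532 + 29112) = 1/27580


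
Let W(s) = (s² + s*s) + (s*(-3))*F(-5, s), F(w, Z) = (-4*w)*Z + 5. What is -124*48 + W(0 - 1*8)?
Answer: -9544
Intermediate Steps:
F(w, Z) = 5 - 4*Z*w (F(w, Z) = -4*Z*w + 5 = 5 - 4*Z*w)
W(s) = 2*s² - 3*s*(5 + 20*s) (W(s) = (s² + s*s) + (s*(-3))*(5 - 4*s*(-5)) = (s² + s²) + (-3*s)*(5 + 20*s) = 2*s² - 3*s*(5 + 20*s))
-124*48 + W(0 - 1*8) = -124*48 + (0 - 1*8)*(-15 - 58*(0 - 1*8)) = -5952 + (0 - 8)*(-15 - 58*(0 - 8)) = -5952 - 8*(-15 - 58*(-8)) = -5952 - 8*(-15 + 464) = -5952 - 8*449 = -5952 - 3592 = -9544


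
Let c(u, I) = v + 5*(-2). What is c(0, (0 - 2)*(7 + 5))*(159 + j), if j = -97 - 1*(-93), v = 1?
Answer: -1395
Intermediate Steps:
j = -4 (j = -97 + 93 = -4)
c(u, I) = -9 (c(u, I) = 1 + 5*(-2) = 1 - 10 = -9)
c(0, (0 - 2)*(7 + 5))*(159 + j) = -9*(159 - 4) = -9*155 = -1395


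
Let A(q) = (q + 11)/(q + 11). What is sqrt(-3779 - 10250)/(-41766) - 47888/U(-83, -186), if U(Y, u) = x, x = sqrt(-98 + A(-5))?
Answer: I*(-97*sqrt(14029) + 2000090208*sqrt(97))/4051302 ≈ 4862.3*I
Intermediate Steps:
A(q) = 1 (A(q) = (11 + q)/(11 + q) = 1)
x = I*sqrt(97) (x = sqrt(-98 + 1) = sqrt(-97) = I*sqrt(97) ≈ 9.8489*I)
U(Y, u) = I*sqrt(97)
sqrt(-3779 - 10250)/(-41766) - 47888/U(-83, -186) = sqrt(-3779 - 10250)/(-41766) - 47888*(-I*sqrt(97)/97) = sqrt(-14029)*(-1/41766) - (-47888)*I*sqrt(97)/97 = (I*sqrt(14029))*(-1/41766) + 47888*I*sqrt(97)/97 = -I*sqrt(14029)/41766 + 47888*I*sqrt(97)/97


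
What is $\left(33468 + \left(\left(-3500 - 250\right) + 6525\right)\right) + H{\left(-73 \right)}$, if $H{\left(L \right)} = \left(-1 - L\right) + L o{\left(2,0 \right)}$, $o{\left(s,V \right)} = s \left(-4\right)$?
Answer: $36899$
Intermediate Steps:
$o{\left(s,V \right)} = - 4 s$
$H{\left(L \right)} = -1 - 9 L$ ($H{\left(L \right)} = \left(-1 - L\right) + L \left(\left(-4\right) 2\right) = \left(-1 - L\right) + L \left(-8\right) = \left(-1 - L\right) - 8 L = -1 - 9 L$)
$\left(33468 + \left(\left(-3500 - 250\right) + 6525\right)\right) + H{\left(-73 \right)} = \left(33468 + \left(\left(-3500 - 250\right) + 6525\right)\right) - -656 = \left(33468 + \left(-3750 + 6525\right)\right) + \left(-1 + 657\right) = \left(33468 + 2775\right) + 656 = 36243 + 656 = 36899$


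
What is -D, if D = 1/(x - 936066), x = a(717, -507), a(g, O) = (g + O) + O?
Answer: 1/936363 ≈ 1.0680e-6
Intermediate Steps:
a(g, O) = g + 2*O (a(g, O) = (O + g) + O = g + 2*O)
x = -297 (x = 717 + 2*(-507) = 717 - 1014 = -297)
D = -1/936363 (D = 1/(-297 - 936066) = 1/(-936363) = -1/936363 ≈ -1.0680e-6)
-D = -1*(-1/936363) = 1/936363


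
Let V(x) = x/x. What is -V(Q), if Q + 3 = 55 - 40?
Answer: -1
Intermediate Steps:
Q = 12 (Q = -3 + (55 - 40) = -3 + 15 = 12)
V(x) = 1
-V(Q) = -1*1 = -1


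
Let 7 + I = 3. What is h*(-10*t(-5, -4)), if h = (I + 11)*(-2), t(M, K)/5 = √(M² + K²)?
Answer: 700*√41 ≈ 4482.2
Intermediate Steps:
I = -4 (I = -7 + 3 = -4)
t(M, K) = 5*√(K² + M²) (t(M, K) = 5*√(M² + K²) = 5*√(K² + M²))
h = -14 (h = (-4 + 11)*(-2) = 7*(-2) = -14)
h*(-10*t(-5, -4)) = -(-140)*5*√((-4)² + (-5)²) = -(-140)*5*√(16 + 25) = -(-140)*5*√41 = -(-700)*√41 = 700*√41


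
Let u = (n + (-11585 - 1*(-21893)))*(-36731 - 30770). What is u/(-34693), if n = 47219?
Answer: 3883130027/34693 ≈ 1.1193e+5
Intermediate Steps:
u = -3883130027 (u = (47219 + (-11585 - 1*(-21893)))*(-36731 - 30770) = (47219 + (-11585 + 21893))*(-67501) = (47219 + 10308)*(-67501) = 57527*(-67501) = -3883130027)
u/(-34693) = -3883130027/(-34693) = -3883130027*(-1/34693) = 3883130027/34693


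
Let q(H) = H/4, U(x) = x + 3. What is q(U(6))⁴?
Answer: 6561/256 ≈ 25.629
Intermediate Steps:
U(x) = 3 + x
q(H) = H/4 (q(H) = H*(¼) = H/4)
q(U(6))⁴ = ((3 + 6)/4)⁴ = ((¼)*9)⁴ = (9/4)⁴ = 6561/256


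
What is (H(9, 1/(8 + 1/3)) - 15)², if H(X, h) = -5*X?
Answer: 3600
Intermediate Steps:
(H(9, 1/(8 + 1/3)) - 15)² = (-5*9 - 15)² = (-45 - 15)² = (-60)² = 3600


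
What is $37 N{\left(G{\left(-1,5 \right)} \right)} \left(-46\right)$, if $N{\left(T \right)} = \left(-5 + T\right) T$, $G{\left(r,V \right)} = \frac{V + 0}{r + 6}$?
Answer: $6808$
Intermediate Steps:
$G{\left(r,V \right)} = \frac{V}{6 + r}$
$N{\left(T \right)} = T \left(-5 + T\right)$
$37 N{\left(G{\left(-1,5 \right)} \right)} \left(-46\right) = 37 \frac{5}{6 - 1} \left(-5 + \frac{5}{6 - 1}\right) \left(-46\right) = 37 \cdot \frac{5}{5} \left(-5 + \frac{5}{5}\right) \left(-46\right) = 37 \cdot 5 \cdot \frac{1}{5} \left(-5 + 5 \cdot \frac{1}{5}\right) \left(-46\right) = 37 \cdot 1 \left(-5 + 1\right) \left(-46\right) = 37 \cdot 1 \left(-4\right) \left(-46\right) = 37 \left(-4\right) \left(-46\right) = \left(-148\right) \left(-46\right) = 6808$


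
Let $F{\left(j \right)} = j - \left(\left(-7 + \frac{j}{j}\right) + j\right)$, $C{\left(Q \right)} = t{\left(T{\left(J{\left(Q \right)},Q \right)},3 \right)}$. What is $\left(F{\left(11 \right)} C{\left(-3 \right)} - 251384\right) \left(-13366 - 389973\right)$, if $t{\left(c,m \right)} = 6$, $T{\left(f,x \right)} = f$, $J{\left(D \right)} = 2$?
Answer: $101378450972$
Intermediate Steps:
$C{\left(Q \right)} = 6$
$F{\left(j \right)} = 6$ ($F{\left(j \right)} = j - \left(\left(-7 + 1\right) + j\right) = j - \left(-6 + j\right) = 6$)
$\left(F{\left(11 \right)} C{\left(-3 \right)} - 251384\right) \left(-13366 - 389973\right) = \left(6 \cdot 6 - 251384\right) \left(-13366 - 389973\right) = \left(36 - 251384\right) \left(-403339\right) = \left(-251348\right) \left(-403339\right) = 101378450972$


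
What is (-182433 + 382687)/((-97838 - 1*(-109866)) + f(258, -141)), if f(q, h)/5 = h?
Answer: 200254/11323 ≈ 17.686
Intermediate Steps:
f(q, h) = 5*h
(-182433 + 382687)/((-97838 - 1*(-109866)) + f(258, -141)) = (-182433 + 382687)/((-97838 - 1*(-109866)) + 5*(-141)) = 200254/((-97838 + 109866) - 705) = 200254/(12028 - 705) = 200254/11323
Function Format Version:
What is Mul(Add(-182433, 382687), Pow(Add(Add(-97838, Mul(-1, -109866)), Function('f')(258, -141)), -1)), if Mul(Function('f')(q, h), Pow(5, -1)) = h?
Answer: Rational(200254, 11323) ≈ 17.686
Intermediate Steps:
Function('f')(q, h) = Mul(5, h)
Mul(Add(-182433, 382687), Pow(Add(Add(-97838, Mul(-1, -109866)), Function('f')(258, -141)), -1)) = Mul(Add(-182433, 382687), Pow(Add(Add(-97838, Mul(-1, -109866)), Mul(5, -141)), -1)) = Mul(200254, Pow(Add(Add(-97838, 109866), -705), -1)) = Mul(200254, Pow(Add(12028, -705), -1)) = Mul(200254, Pow(11323, -1)) = Mul(200254, Rational(1, 11323)) = Rational(200254, 11323)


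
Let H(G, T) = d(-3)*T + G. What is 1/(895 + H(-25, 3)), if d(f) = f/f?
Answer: 1/873 ≈ 0.0011455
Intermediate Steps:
d(f) = 1
H(G, T) = G + T (H(G, T) = 1*T + G = T + G = G + T)
1/(895 + H(-25, 3)) = 1/(895 + (-25 + 3)) = 1/(895 - 22) = 1/873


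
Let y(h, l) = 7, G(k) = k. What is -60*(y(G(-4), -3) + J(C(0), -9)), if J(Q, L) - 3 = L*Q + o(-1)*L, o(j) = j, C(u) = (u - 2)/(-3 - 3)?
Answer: -960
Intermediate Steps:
C(u) = 1/3 - u/6 (C(u) = (-2 + u)/(-6) = (-2 + u)*(-1/6) = 1/3 - u/6)
J(Q, L) = 3 - L + L*Q (J(Q, L) = 3 + (L*Q - L) = 3 + (-L + L*Q) = 3 - L + L*Q)
-60*(y(G(-4), -3) + J(C(0), -9)) = -60*(7 + (3 - 1*(-9) - 9*(1/3 - 1/6*0))) = -60*(7 + (3 + 9 - 9*(1/3 + 0))) = -60*(7 + (3 + 9 - 9*1/3)) = -60*(7 + (3 + 9 - 3)) = -60*(7 + 9) = -60*16 = -960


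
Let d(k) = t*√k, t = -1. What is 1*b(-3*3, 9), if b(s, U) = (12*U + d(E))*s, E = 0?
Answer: -972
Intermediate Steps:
d(k) = -√k
b(s, U) = 12*U*s (b(s, U) = (12*U - √0)*s = (12*U - 1*0)*s = (12*U + 0)*s = (12*U)*s = 12*U*s)
1*b(-3*3, 9) = 1*(12*9*(-3*3)) = 1*(12*9*(-9)) = 1*(-972) = -972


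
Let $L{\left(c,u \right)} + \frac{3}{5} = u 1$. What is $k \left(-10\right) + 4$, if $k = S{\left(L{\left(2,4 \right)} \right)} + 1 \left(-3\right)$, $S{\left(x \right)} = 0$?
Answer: $34$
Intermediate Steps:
$L{\left(c,u \right)} = - \frac{3}{5} + u$ ($L{\left(c,u \right)} = - \frac{3}{5} + u 1 = - \frac{3}{5} + u$)
$k = -3$ ($k = 0 + 1 \left(-3\right) = 0 - 3 = -3$)
$k \left(-10\right) + 4 = \left(-3\right) \left(-10\right) + 4 = 30 + 4 = 34$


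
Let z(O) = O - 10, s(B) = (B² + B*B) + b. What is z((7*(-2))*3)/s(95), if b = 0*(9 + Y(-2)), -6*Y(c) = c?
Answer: -26/9025 ≈ -0.0028809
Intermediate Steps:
Y(c) = -c/6
b = 0 (b = 0*(9 - ⅙*(-2)) = 0*(9 + ⅓) = 0*(28/3) = 0)
s(B) = 2*B² (s(B) = (B² + B*B) + 0 = (B² + B²) + 0 = 2*B² + 0 = 2*B²)
z(O) = -10 + O
z((7*(-2))*3)/s(95) = (-10 + (7*(-2))*3)/((2*95²)) = (-10 - 14*3)/((2*9025)) = (-10 - 42)/18050 = -52*1/18050 = -26/9025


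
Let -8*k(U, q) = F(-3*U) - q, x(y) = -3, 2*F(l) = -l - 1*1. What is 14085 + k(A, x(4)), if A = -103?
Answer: 14104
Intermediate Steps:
F(l) = -½ - l/2 (F(l) = (-l - 1*1)/2 = (-l - 1)/2 = (-1 - l)/2 = -½ - l/2)
k(U, q) = 1/16 - 3*U/16 + q/8 (k(U, q) = -((-½ - (-3)*U/2) - q)/8 = -((-½ + 3*U/2) - q)/8 = -(-½ - q + 3*U/2)/8 = 1/16 - 3*U/16 + q/8)
14085 + k(A, x(4)) = 14085 + (1/16 - 3/16*(-103) + (⅛)*(-3)) = 14085 + (1/16 + 309/16 - 3/8) = 14085 + 19 = 14104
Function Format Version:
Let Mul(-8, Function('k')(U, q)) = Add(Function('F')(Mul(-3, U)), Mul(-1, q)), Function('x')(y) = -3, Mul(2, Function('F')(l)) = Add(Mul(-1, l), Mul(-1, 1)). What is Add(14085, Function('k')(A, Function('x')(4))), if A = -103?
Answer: 14104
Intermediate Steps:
Function('F')(l) = Add(Rational(-1, 2), Mul(Rational(-1, 2), l)) (Function('F')(l) = Mul(Rational(1, 2), Add(Mul(-1, l), Mul(-1, 1))) = Mul(Rational(1, 2), Add(Mul(-1, l), -1)) = Mul(Rational(1, 2), Add(-1, Mul(-1, l))) = Add(Rational(-1, 2), Mul(Rational(-1, 2), l)))
Function('k')(U, q) = Add(Rational(1, 16), Mul(Rational(-3, 16), U), Mul(Rational(1, 8), q)) (Function('k')(U, q) = Mul(Rational(-1, 8), Add(Add(Rational(-1, 2), Mul(Rational(-1, 2), Mul(-3, U))), Mul(-1, q))) = Mul(Rational(-1, 8), Add(Add(Rational(-1, 2), Mul(Rational(3, 2), U)), Mul(-1, q))) = Mul(Rational(-1, 8), Add(Rational(-1, 2), Mul(-1, q), Mul(Rational(3, 2), U))) = Add(Rational(1, 16), Mul(Rational(-3, 16), U), Mul(Rational(1, 8), q)))
Add(14085, Function('k')(A, Function('x')(4))) = Add(14085, Add(Rational(1, 16), Mul(Rational(-3, 16), -103), Mul(Rational(1, 8), -3))) = Add(14085, Add(Rational(1, 16), Rational(309, 16), Rational(-3, 8))) = Add(14085, 19) = 14104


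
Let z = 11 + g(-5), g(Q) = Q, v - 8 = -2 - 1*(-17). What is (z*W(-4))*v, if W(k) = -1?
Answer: -138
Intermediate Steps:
v = 23 (v = 8 + (-2 - 1*(-17)) = 8 + (-2 + 17) = 8 + 15 = 23)
z = 6 (z = 11 - 5 = 6)
(z*W(-4))*v = (6*(-1))*23 = -6*23 = -138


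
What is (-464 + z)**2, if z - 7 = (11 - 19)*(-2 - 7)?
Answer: 148225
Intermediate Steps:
z = 79 (z = 7 + (11 - 19)*(-2 - 7) = 7 - 8*(-9) = 7 + 72 = 79)
(-464 + z)**2 = (-464 + 79)**2 = (-385)**2 = 148225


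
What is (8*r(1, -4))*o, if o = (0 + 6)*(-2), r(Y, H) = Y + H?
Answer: 288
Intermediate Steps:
r(Y, H) = H + Y
o = -12 (o = 6*(-2) = -12)
(8*r(1, -4))*o = (8*(-4 + 1))*(-12) = (8*(-3))*(-12) = -24*(-12) = 288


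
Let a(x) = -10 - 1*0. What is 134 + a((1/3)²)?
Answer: 124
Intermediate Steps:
a(x) = -10 (a(x) = -10 + 0 = -10)
134 + a((1/3)²) = 134 - 10 = 124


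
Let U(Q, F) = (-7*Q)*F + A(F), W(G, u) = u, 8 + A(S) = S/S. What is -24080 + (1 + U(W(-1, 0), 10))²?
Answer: -24044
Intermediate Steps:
A(S) = -7 (A(S) = -8 + S/S = -8 + 1 = -7)
U(Q, F) = -7 - 7*F*Q (U(Q, F) = (-7*Q)*F - 7 = -7*F*Q - 7 = -7 - 7*F*Q)
-24080 + (1 + U(W(-1, 0), 10))² = -24080 + (1 + (-7 - 7*10*0))² = -24080 + (1 + (-7 + 0))² = -24080 + (1 - 7)² = -24080 + (-6)² = -24080 + 36 = -24044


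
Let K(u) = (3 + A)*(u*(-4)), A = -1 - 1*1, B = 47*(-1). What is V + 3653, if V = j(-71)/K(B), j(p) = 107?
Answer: 686871/188 ≈ 3653.6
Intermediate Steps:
B = -47
A = -2 (A = -1 - 1 = -2)
K(u) = -4*u (K(u) = (3 - 2)*(u*(-4)) = 1*(-4*u) = -4*u)
V = 107/188 (V = 107/((-4*(-47))) = 107/188 ≈ 0.56915)
V + 3653 = 107/188 + 3653 = 686871/188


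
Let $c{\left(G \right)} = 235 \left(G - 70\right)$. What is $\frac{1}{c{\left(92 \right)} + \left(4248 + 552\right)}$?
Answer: $\frac{1}{9970} \approx 0.0001003$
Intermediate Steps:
$c{\left(G \right)} = -16450 + 235 G$ ($c{\left(G \right)} = 235 \left(-70 + G\right) = -16450 + 235 G$)
$\frac{1}{c{\left(92 \right)} + \left(4248 + 552\right)} = \frac{1}{\left(-16450 + 235 \cdot 92\right) + \left(4248 + 552\right)} = \frac{1}{\left(-16450 + 21620\right) + 4800} = \frac{1}{5170 + 4800} = \frac{1}{9970}$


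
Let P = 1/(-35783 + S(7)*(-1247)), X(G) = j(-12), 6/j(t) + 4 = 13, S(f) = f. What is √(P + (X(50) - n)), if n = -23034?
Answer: √25671939166770/33384 ≈ 151.77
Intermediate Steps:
j(t) = ⅔ (j(t) = 6/(-4 + 13) = 6/9 = 6*(⅑) = ⅔)
X(G) = ⅔
P = -1/44512 (P = 1/(-35783 + 7*(-1247)) = 1/(-35783 - 8729) = 1/(-44512) = -1/44512 ≈ -2.2466e-5)
√(P + (X(50) - n)) = √(-1/44512 + (⅔ - 1*(-23034))) = √(-1/44512 + (⅔ + 23034)) = √(-1/44512 + 69104/3) = √(3075957245/133536) = √25671939166770/33384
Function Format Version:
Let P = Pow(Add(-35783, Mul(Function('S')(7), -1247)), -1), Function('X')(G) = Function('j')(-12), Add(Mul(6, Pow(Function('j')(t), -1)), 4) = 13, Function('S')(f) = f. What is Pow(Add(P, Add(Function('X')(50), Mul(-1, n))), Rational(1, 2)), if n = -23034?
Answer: Mul(Rational(1, 33384), Pow(25671939166770, Rational(1, 2))) ≈ 151.77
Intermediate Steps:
Function('j')(t) = Rational(2, 3) (Function('j')(t) = Mul(6, Pow(Add(-4, 13), -1)) = Mul(6, Pow(9, -1)) = Mul(6, Rational(1, 9)) = Rational(2, 3))
Function('X')(G) = Rational(2, 3)
P = Rational(-1, 44512) (P = Pow(Add(-35783, Mul(7, -1247)), -1) = Pow(Add(-35783, -8729), -1) = Pow(-44512, -1) = Rational(-1, 44512) ≈ -2.2466e-5)
Pow(Add(P, Add(Function('X')(50), Mul(-1, n))), Rational(1, 2)) = Pow(Add(Rational(-1, 44512), Add(Rational(2, 3), Mul(-1, -23034))), Rational(1, 2)) = Pow(Add(Rational(-1, 44512), Add(Rational(2, 3), 23034)), Rational(1, 2)) = Pow(Add(Rational(-1, 44512), Rational(69104, 3)), Rational(1, 2)) = Pow(Rational(3075957245, 133536), Rational(1, 2)) = Mul(Rational(1, 33384), Pow(25671939166770, Rational(1, 2)))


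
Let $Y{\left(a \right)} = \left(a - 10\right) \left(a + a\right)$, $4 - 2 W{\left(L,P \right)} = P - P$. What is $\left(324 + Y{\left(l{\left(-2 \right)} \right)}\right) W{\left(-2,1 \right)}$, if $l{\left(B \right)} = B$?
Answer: $744$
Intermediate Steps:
$W{\left(L,P \right)} = 2$ ($W{\left(L,P \right)} = 2 - \frac{P - P}{2} = 2 - 0 = 2 + 0 = 2$)
$Y{\left(a \right)} = 2 a \left(-10 + a\right)$ ($Y{\left(a \right)} = \left(-10 + a\right) 2 a = 2 a \left(-10 + a\right)$)
$\left(324 + Y{\left(l{\left(-2 \right)} \right)}\right) W{\left(-2,1 \right)} = \left(324 + 2 \left(-2\right) \left(-10 - 2\right)\right) 2 = \left(324 + 2 \left(-2\right) \left(-12\right)\right) 2 = \left(324 + 48\right) 2 = 372 \cdot 2 = 744$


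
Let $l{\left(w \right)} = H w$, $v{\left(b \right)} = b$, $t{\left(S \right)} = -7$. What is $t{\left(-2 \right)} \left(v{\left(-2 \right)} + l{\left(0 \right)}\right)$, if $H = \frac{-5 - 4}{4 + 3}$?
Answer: $14$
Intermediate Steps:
$H = - \frac{9}{7} \approx -1.2857$
$l{\left(w \right)} = - \frac{9 w}{7}$
$t{\left(-2 \right)} \left(v{\left(-2 \right)} + l{\left(0 \right)}\right) = - 7 \left(-2 - 0\right) = - 7 \left(-2 + 0\right) = \left(-7\right) \left(-2\right) = 14$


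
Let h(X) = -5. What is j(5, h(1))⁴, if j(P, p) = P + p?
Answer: 0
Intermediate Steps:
j(5, h(1))⁴ = (5 - 5)⁴ = 0⁴ = 0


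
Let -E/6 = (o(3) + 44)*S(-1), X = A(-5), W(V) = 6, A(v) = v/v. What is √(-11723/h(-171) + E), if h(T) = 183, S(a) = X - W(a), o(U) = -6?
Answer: √36032151/183 ≈ 32.802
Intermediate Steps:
A(v) = 1
X = 1
S(a) = -5 (S(a) = 1 - 1*6 = 1 - 6 = -5)
E = 1140 (E = -6*(-6 + 44)*(-5) = -228*(-5) = -6*(-190) = 1140)
√(-11723/h(-171) + E) = √(-11723/183 + 1140) = √(196897/183) = √36032151/183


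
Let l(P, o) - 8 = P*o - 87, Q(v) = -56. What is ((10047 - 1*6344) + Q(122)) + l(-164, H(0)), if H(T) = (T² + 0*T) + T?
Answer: 3568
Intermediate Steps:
H(T) = T + T² (H(T) = (T² + 0) + T = T² + T = T + T²)
l(P, o) = -79 + P*o (l(P, o) = 8 + (P*o - 87) = 8 + (-87 + P*o) = -79 + P*o)
((10047 - 1*6344) + Q(122)) + l(-164, H(0)) = ((10047 - 1*6344) - 56) + (-79 - 0*(1 + 0)) = ((10047 - 6344) - 56) + (-79 - 0) = (3703 - 56) + (-79 - 164*0) = 3647 + (-79 + 0) = 3647 - 79 = 3568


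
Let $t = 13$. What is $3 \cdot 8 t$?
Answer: $312$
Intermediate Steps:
$3 \cdot 8 t = 3 \cdot 8 \cdot 13 = 24 \cdot 13 = 312$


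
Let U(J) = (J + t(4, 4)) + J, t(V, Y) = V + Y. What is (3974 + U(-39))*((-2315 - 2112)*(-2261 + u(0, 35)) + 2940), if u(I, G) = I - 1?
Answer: 39105641856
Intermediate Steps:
u(I, G) = -1 + I
U(J) = 8 + 2*J (U(J) = (J + (4 + 4)) + J = (J + 8) + J = (8 + J) + J = 8 + 2*J)
(3974 + U(-39))*((-2315 - 2112)*(-2261 + u(0, 35)) + 2940) = (3974 + (8 + 2*(-39)))*((-2315 - 2112)*(-2261 + (-1 + 0)) + 2940) = (3974 + (8 - 78))*(-4427*(-2261 - 1) + 2940) = (3974 - 70)*(-4427*(-2262) + 2940) = 3904*(10013874 + 2940) = 3904*10016814 = 39105641856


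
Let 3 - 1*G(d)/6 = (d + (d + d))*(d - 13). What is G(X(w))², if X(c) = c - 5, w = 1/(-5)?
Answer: 1775611044/625 ≈ 2.8410e+6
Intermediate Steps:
w = -⅕ ≈ -0.20000
X(c) = -5 + c
G(d) = 18 - 18*d*(-13 + d) (G(d) = 18 - 6*(d + (d + d))*(d - 13) = 18 - 6*(d + 2*d)*(-13 + d) = 18 - 6*3*d*(-13 + d) = 18 - 18*d*(-13 + d))
G(X(w))² = (18 - 18*(-5 - ⅕)² + 234*(-5 - ⅕))² = (18 - 18*(-26/5)² + 234*(-26/5))² = (18 - 18*676/25 - 6084/5)² = (18 - 12168/25 - 6084/5)² = (-42138/25)² = 1775611044/625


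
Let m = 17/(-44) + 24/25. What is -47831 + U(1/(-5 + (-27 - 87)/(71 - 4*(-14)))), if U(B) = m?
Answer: -52613469/1100 ≈ -47830.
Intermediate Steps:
m = 631/1100 (m = 17*(-1/44) + 24*(1/25) = -17/44 + 24/25 = 631/1100 ≈ 0.57364)
U(B) = 631/1100
-47831 + U(1/(-5 + (-27 - 87)/(71 - 4*(-14)))) = -47831 + 631/1100 = -52613469/1100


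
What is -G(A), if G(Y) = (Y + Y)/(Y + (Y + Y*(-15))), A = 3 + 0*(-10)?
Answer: 2/13 ≈ 0.15385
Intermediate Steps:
A = 3 (A = 3 + 0 = 3)
G(Y) = -2/13 (G(Y) = (2*Y)/(Y + (Y - 15*Y)) = (2*Y)/(Y - 14*Y) = (2*Y)/((-13*Y)) = (2*Y)*(-1/(13*Y)) = -2/13)
-G(A) = -1*(-2/13) = 2/13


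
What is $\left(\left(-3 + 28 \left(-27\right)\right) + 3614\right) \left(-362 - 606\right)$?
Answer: $-2763640$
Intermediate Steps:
$\left(\left(-3 + 28 \left(-27\right)\right) + 3614\right) \left(-362 - 606\right) = \left(\left(-3 - 756\right) + 3614\right) \left(-362 - 606\right) = \left(-759 + 3614\right) \left(-362 - 606\right) = 2855 \left(-968\right) = -2763640$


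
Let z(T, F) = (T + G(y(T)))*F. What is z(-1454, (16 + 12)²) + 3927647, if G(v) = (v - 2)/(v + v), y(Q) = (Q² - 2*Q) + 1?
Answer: 5902483752791/2117025 ≈ 2.7881e+6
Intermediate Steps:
y(Q) = 1 + Q² - 2*Q
G(v) = (-2 + v)/(2*v) (G(v) = (-2 + v)/((2*v)) = (-2 + v)*(1/(2*v)) = (-2 + v)/(2*v))
z(T, F) = F*(T + (-1 + T² - 2*T)/(2*(1 + T² - 2*T))) (z(T, F) = (T + (-2 + (1 + T² - 2*T))/(2*(1 + T² - 2*T)))*F = (T + (-1 + T² - 2*T)/(2*(1 + T² - 2*T)))*F = F*(T + (-1 + T² - 2*T)/(2*(1 + T² - 2*T))))
z(-1454, (16 + 12)²) + 3927647 = (16 + 12)²*(-1 - 3*(-1454)² + 2*(-1454)³)/(2*(1 + (-1454)² - 2*(-1454))) + 3927647 = (½)*28²*(-1 - 3*2114116 + 2*(-3073924664))/(1 + 2114116 + 2908) + 3927647 = (½)*784*(-1 - 6342348 - 6147849328)/2117025 + 3927647 = (½)*784*(1/2117025)*(-6154191677) + 3927647 = -2412443137384/2117025 + 3927647 = 5902483752791/2117025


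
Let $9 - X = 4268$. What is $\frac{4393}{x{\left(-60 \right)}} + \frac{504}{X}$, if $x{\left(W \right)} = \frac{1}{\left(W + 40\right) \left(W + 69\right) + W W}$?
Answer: $\frac{63987471036}{4259} \approx 1.5024 \cdot 10^{7}$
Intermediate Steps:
$X = -4259$ ($X = 9 - 4268 = -4259$)
$x{\left(W \right)} = \frac{1}{W^{2} + \left(40 + W\right) \left(69 + W\right)}$ ($x{\left(W \right)} = \frac{1}{\left(40 + W\right) \left(69 + W\right) + W^{2}} = \frac{1}{W^{2} + \left(40 + W\right) \left(69 + W\right)}$)
$\frac{4393}{x{\left(-60 \right)}} + \frac{504}{X} = \frac{4393}{\frac{1}{2760 + 2 \left(-60\right)^{2} + 109 \left(-60\right)}} + \frac{504}{-4259} = \frac{4393}{\frac{1}{2760 + 2 \cdot 3600 - 6540}} + 504 \left(- \frac{1}{4259}\right) = \frac{4393}{\frac{1}{2760 + 7200 - 6540}} - \frac{504}{4259} = \frac{4393}{\frac{1}{3420}} - \frac{504}{4259} = 4393 \frac{1}{\frac{1}{3420}} - \frac{504}{4259} = 4393 \cdot 3420 - \frac{504}{4259} = 15024060 - \frac{504}{4259} = \frac{63987471036}{4259}$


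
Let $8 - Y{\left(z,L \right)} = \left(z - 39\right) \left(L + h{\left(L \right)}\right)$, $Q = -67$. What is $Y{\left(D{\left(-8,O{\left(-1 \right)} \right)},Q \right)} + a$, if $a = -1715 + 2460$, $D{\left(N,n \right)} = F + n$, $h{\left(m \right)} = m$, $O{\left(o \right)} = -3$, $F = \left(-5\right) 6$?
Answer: $-8895$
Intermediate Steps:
$F = -30$
$D{\left(N,n \right)} = -30 + n$
$Y{\left(z,L \right)} = 8 - 2 L \left(-39 + z\right)$ ($Y{\left(z,L \right)} = 8 - \left(z - 39\right) \left(L + L\right) = 8 - \left(-39 + z\right) 2 L = 8 - 2 L \left(-39 + z\right)$)
$a = 745$
$Y{\left(D{\left(-8,O{\left(-1 \right)} \right)},Q \right)} + a = \left(8 + 78 \left(-67\right) - - 134 \left(-30 - 3\right)\right) + 745 = \left(8 - 5226 - \left(-134\right) \left(-33\right)\right) + 745 = \left(8 - 5226 - 4422\right) + 745 = -9640 + 745 = -8895$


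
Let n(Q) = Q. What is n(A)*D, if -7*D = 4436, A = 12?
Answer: -53232/7 ≈ -7604.6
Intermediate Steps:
D = -4436/7 (D = -⅐*4436 = -4436/7 ≈ -633.71)
n(A)*D = 12*(-4436/7) = -53232/7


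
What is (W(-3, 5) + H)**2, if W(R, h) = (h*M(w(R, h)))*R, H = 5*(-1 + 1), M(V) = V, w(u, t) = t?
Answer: 5625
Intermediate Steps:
H = 0 (H = 5*0 = 0)
W(R, h) = R*h**2 (W(R, h) = (h*h)*R = h**2*R = R*h**2)
(W(-3, 5) + H)**2 = (-3*5**2 + 0)**2 = (-3*25 + 0)**2 = (-75 + 0)**2 = (-75)**2 = 5625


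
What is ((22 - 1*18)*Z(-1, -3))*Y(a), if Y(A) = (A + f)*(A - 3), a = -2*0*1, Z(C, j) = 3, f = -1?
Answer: 36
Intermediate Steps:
a = 0 (a = 0*1 = 0)
Y(A) = (-1 + A)*(-3 + A) (Y(A) = (A - 1)*(A - 3) = (-1 + A)*(-3 + A))
((22 - 1*18)*Z(-1, -3))*Y(a) = ((22 - 1*18)*3)*(3 + 0² - 4*0) = ((22 - 18)*3)*(3 + 0 + 0) = (4*3)*3 = 12*3 = 36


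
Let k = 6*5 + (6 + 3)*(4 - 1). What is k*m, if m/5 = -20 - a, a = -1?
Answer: -5415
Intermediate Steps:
k = 57 (k = 30 + 9*3 = 30 + 27 = 57)
m = -95 (m = 5*(-20 - 1*(-1)) = 5*(-20 + 1) = 5*(-19) = -95)
k*m = 57*(-95) = -5415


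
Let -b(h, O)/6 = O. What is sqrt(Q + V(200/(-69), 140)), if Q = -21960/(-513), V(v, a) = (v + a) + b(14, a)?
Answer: 2*I*sqrt(31514255)/437 ≈ 25.692*I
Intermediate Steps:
b(h, O) = -6*O
V(v, a) = v - 5*a (V(v, a) = (v + a) - 6*a = (a + v) - 6*a = v - 5*a)
Q = 2440/57 (Q = -21960*(-1/513) = 2440/57 ≈ 42.807)
sqrt(Q + V(200/(-69), 140)) = sqrt(2440/57 + (200/(-69) - 5*140)) = sqrt(2440/57 + (200*(-1/69) - 700)) = sqrt(2440/57 + (-200/69 - 700)) = sqrt(2440/57 - 48500/69) = sqrt(-288460/437) = 2*I*sqrt(31514255)/437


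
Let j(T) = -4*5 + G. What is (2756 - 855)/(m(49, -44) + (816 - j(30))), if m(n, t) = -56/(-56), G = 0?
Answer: 1901/837 ≈ 2.2712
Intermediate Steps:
j(T) = -20 (j(T) = -4*5 + 0 = -20 + 0 = -20)
m(n, t) = 1 (m(n, t) = -56*(-1/56) = 1)
(2756 - 855)/(m(49, -44) + (816 - j(30))) = (2756 - 855)/(1 + (816 - 1*(-20))) = 1901/(1 + (816 + 20)) = 1901/(1 + 836) = 1901/837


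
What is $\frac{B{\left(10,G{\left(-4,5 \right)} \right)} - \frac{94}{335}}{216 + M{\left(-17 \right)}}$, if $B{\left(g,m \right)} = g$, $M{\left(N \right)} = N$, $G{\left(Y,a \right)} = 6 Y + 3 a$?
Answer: $\frac{3256}{66665} \approx 0.048841$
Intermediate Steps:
$G{\left(Y,a \right)} = 3 a + 6 Y$
$\frac{B{\left(10,G{\left(-4,5 \right)} \right)} - \frac{94}{335}}{216 + M{\left(-17 \right)}} = \frac{10 - \frac{94}{335}}{216 - 17} = \frac{10 - \frac{94}{335}}{199} = \left(10 - \frac{94}{335}\right) \frac{1}{199} = \frac{3256}{335} \cdot \frac{1}{199} = \frac{3256}{66665}$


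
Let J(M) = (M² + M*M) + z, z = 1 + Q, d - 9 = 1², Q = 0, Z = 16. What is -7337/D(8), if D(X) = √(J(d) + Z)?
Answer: -7337*√217/217 ≈ -498.07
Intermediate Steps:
d = 10 (d = 9 + 1² = 9 + 1 = 10)
z = 1 (z = 1 + 0 = 1)
J(M) = 1 + 2*M² (J(M) = (M² + M*M) + 1 = (M² + M²) + 1 = 2*M² + 1 = 1 + 2*M²)
D(X) = √217 (D(X) = √((1 + 2*10²) + 16) = √((1 + 2*100) + 16) = √((1 + 200) + 16) = √(201 + 16) = √217)
-7337/D(8) = -7337*√217/217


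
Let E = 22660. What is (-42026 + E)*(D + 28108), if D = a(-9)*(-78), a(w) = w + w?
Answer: -571529392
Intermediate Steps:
a(w) = 2*w
D = 1404 (D = (2*(-9))*(-78) = -18*(-78) = 1404)
(-42026 + E)*(D + 28108) = (-42026 + 22660)*(1404 + 28108) = -19366*29512 = -571529392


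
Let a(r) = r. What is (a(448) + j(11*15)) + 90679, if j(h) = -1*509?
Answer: 90618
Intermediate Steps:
j(h) = -509
(a(448) + j(11*15)) + 90679 = (448 - 509) + 90679 = -61 + 90679 = 90618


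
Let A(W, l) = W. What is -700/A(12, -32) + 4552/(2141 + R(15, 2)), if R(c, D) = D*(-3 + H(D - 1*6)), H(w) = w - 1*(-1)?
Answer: -358919/6387 ≈ -56.195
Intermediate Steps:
H(w) = 1 + w (H(w) = w + 1 = 1 + w)
R(c, D) = D*(-8 + D) (R(c, D) = D*(-3 + (1 + (D - 1*6))) = D*(-3 + (1 + (D - 6))) = D*(-3 + (1 + (-6 + D))) = D*(-3 + (-5 + D)) = D*(-8 + D))
-700/A(12, -32) + 4552/(2141 + R(15, 2)) = -700/12 + 4552/(2141 + 2*(-8 + 2)) = -700*1/12 + 4552/(2141 + 2*(-6)) = -175/3 + 4552/(2141 - 12) = -175/3 + 4552/2129 = -358919/6387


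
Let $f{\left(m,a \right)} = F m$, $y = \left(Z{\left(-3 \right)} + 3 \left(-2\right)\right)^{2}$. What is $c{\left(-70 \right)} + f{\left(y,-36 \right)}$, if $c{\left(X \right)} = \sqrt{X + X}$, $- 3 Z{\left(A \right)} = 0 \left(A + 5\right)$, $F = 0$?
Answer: $2 i \sqrt{35} \approx 11.832 i$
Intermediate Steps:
$Z{\left(A \right)} = 0$ ($Z{\left(A \right)} = - \frac{0 \left(A + 5\right)}{3} = - \frac{0 \left(5 + A\right)}{3} = \left(- \frac{1}{3}\right) 0 = 0$)
$c{\left(X \right)} = \sqrt{2} \sqrt{X}$ ($c{\left(X \right)} = \sqrt{2 X} = \sqrt{2} \sqrt{X}$)
$y = 36$ ($y = \left(0 + 3 \left(-2\right)\right)^{2} = \left(0 - 6\right)^{2} = \left(-6\right)^{2} = 36$)
$f{\left(m,a \right)} = 0$ ($f{\left(m,a \right)} = 0 m = 0$)
$c{\left(-70 \right)} + f{\left(y,-36 \right)} = \sqrt{2} \sqrt{-70} + 0 = \sqrt{2} i \sqrt{70} + 0 = 2 i \sqrt{35} + 0 = 2 i \sqrt{35}$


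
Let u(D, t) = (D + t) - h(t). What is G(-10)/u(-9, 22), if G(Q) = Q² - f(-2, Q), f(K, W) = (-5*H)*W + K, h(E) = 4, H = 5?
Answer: -148/9 ≈ -16.444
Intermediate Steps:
f(K, W) = K - 25*W (f(K, W) = (-5*5)*W + K = -25*W + K = K - 25*W)
u(D, t) = -4 + D + t (u(D, t) = (D + t) - 1*4 = (D + t) - 4 = -4 + D + t)
G(Q) = 2 + Q² + 25*Q (G(Q) = Q² - (-2 - 25*Q) = Q² + (2 + 25*Q) = 2 + Q² + 25*Q)
G(-10)/u(-9, 22) = (2 + (-10)² + 25*(-10))/(-4 - 9 + 22) = (2 + 100 - 250)/9 = -148*⅑ = -148/9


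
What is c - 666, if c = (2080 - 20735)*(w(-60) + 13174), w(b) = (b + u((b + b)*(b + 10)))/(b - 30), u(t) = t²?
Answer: 21648677782/3 ≈ 7.2162e+9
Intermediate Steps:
w(b) = (b + 4*b²*(10 + b)²)/(-30 + b) (w(b) = (b + ((b + b)*(b + 10))²)/(b - 30) = (b + ((2*b)*(10 + b))²)/(-30 + b) = (b + (2*b*(10 + b))²)/(-30 + b) = (b + 4*b²*(10 + b)²)/(-30 + b))
c = 21648679780/3 (c = (2080 - 20735)*(-60*(1 + 4*(-60)*(10 - 60)²)/(-30 - 60) + 13174) = -18655*(-60*(1 + 4*(-60)*(-50)²)/(-90) + 13174) = -18655*(-60*(-1/90)*(1 + 4*(-60)*2500) + 13174) = -18655*(-60*(-1/90)*(1 - 600000) + 13174) = -18655*(-60*(-1/90)*(-599999) + 13174) = -18655*(-1199998/3 + 13174) = -18655*(-1160476/3) = 21648679780/3 ≈ 7.2162e+9)
c - 666 = 21648679780/3 - 666 = 21648677782/3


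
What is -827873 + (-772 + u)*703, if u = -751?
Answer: -1898542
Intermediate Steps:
-827873 + (-772 + u)*703 = -827873 + (-772 - 751)*703 = -827873 - 1523*703 = -827873 - 1070669 = -1898542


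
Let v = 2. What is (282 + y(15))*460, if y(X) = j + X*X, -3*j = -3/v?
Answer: 233450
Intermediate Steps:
j = 1/2 (j = -(-1)/2 = -1/3*(-3/2) = 1/2 ≈ 0.50000)
y(X) = 1/2 + X**2 (y(X) = 1/2 + X*X = 1/2 + X**2)
(282 + y(15))*460 = (282 + (1/2 + 15**2))*460 = (282 + (1/2 + 225))*460 = (282 + 451/2)*460 = (1015/2)*460 = 233450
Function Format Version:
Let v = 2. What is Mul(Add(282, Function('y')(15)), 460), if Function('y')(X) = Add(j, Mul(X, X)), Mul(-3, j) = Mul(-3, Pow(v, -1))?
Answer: 233450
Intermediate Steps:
j = Rational(1, 2) (j = Mul(Rational(-1, 3), Mul(-3, Pow(2, -1))) = Mul(Rational(-1, 3), Mul(-3, Rational(1, 2))) = Mul(Rational(-1, 3), Rational(-3, 2)) = Rational(1, 2) ≈ 0.50000)
Function('y')(X) = Add(Rational(1, 2), Pow(X, 2)) (Function('y')(X) = Add(Rational(1, 2), Mul(X, X)) = Add(Rational(1, 2), Pow(X, 2)))
Mul(Add(282, Function('y')(15)), 460) = Mul(Add(282, Add(Rational(1, 2), Pow(15, 2))), 460) = Mul(Add(282, Add(Rational(1, 2), 225)), 460) = Mul(Add(282, Rational(451, 2)), 460) = Mul(Rational(1015, 2), 460) = 233450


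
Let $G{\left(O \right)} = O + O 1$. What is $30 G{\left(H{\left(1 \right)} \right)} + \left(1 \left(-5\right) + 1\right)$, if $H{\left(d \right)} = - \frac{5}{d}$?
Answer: $-304$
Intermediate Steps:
$G{\left(O \right)} = 2 O$ ($G{\left(O \right)} = O + O = 2 O$)
$30 G{\left(H{\left(1 \right)} \right)} + \left(1 \left(-5\right) + 1\right) = 30 \cdot 2 \left(- \frac{5}{1}\right) + \left(1 \left(-5\right) + 1\right) = 30 \cdot 2 \left(\left(-5\right) 1\right) + \left(-5 + 1\right) = 30 \cdot 2 \left(-5\right) - 4 = 30 \left(-10\right) - 4 = -300 - 4 = -304$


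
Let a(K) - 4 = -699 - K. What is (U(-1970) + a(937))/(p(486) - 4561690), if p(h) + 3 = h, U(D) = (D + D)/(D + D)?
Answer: 233/651601 ≈ 0.00035758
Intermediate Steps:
a(K) = -695 - K (a(K) = 4 + (-699 - K) = -695 - K)
U(D) = 1 (U(D) = (2*D)/((2*D)) = (2*D)*(1/(2*D)) = 1)
p(h) = -3 + h
(U(-1970) + a(937))/(p(486) - 4561690) = (1 + (-695 - 1*937))/((-3 + 486) - 4561690) = (1 + (-695 - 937))/(483 - 4561690) = (1 - 1632)/(-4561207) = -1631*(-1/4561207) = 233/651601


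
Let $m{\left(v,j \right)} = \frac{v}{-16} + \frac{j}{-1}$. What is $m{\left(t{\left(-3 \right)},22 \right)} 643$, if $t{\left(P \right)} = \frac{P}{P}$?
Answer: $- \frac{226979}{16} \approx -14186.0$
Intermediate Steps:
$t{\left(P \right)} = 1$
$m{\left(v,j \right)} = - j - \frac{v}{16}$ ($m{\left(v,j \right)} = v \left(- \frac{1}{16}\right) + j \left(-1\right) = - \frac{v}{16} - j = - j - \frac{v}{16}$)
$m{\left(t{\left(-3 \right)},22 \right)} 643 = \left(\left(-1\right) 22 - \frac{1}{16}\right) 643 = \left(-22 - \frac{1}{16}\right) 643 = \left(- \frac{353}{16}\right) 643 = - \frac{226979}{16}$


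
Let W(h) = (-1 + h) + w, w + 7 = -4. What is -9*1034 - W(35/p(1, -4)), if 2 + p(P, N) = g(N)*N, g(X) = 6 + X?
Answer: -18581/2 ≈ -9290.5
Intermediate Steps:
w = -11 (w = -7 - 4 = -11)
p(P, N) = -2 + N*(6 + N) (p(P, N) = -2 + (6 + N)*N = -2 + N*(6 + N))
W(h) = -12 + h (W(h) = (-1 + h) - 11 = -12 + h)
-9*1034 - W(35/p(1, -4)) = -9*1034 - (-12 + 35/(-2 - 4*(6 - 4))) = -9306 - (-12 + 35/(-2 - 4*2)) = -9306 - (-12 + 35/(-2 - 8)) = -9306 - (-12 + 35/(-10)) = -9306 - (-12 + 35*(-⅒)) = -9306 - (-12 - 7/2) = -9306 - 1*(-31/2) = -9306 + 31/2 = -18581/2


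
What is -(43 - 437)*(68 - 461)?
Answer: -154842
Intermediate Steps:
-(43 - 437)*(68 - 461) = -(-394)*(-393) = -1*154842 = -154842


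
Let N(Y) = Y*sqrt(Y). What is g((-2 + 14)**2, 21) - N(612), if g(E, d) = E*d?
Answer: 3024 - 3672*sqrt(17) ≈ -12116.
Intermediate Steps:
N(Y) = Y**(3/2)
g((-2 + 14)**2, 21) - N(612) = (-2 + 14)**2*21 - 612**(3/2) = 12**2*21 - 3672*sqrt(17) = 144*21 - 3672*sqrt(17) = 3024 - 3672*sqrt(17)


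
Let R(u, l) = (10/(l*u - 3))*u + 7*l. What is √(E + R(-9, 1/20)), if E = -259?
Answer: I*√12302585/230 ≈ 15.25*I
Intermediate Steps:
R(u, l) = 7*l + 10*u/(-3 + l*u) (R(u, l) = (10/(-3 + l*u))*u + 7*l = 10*u/(-3 + l*u) + 7*l = 7*l + 10*u/(-3 + l*u))
√(E + R(-9, 1/20)) = √(-259 + (-21/20 + 10*(-9) + 7*(-9)*(1/20)²)/(-3 - 9/20)) = √(-259 + (-21*1/20 - 90 + 7*(-9)*(1/20)²)/(-3 + (1/20)*(-9))) = √(-259 + (-21/20 - 90 + 7*(-9)*(1/400))/(-3 - 9/20)) = √(-259 + (-21/20 - 90 - 63/400)/(-69/20)) = √(-259 - 20/69*(-36483/400)) = √(-259 + 12161/460) = √(-106979/460) = I*√12302585/230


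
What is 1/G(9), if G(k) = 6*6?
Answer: 1/36 ≈ 0.027778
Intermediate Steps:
G(k) = 36
1/G(9) = 1/36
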